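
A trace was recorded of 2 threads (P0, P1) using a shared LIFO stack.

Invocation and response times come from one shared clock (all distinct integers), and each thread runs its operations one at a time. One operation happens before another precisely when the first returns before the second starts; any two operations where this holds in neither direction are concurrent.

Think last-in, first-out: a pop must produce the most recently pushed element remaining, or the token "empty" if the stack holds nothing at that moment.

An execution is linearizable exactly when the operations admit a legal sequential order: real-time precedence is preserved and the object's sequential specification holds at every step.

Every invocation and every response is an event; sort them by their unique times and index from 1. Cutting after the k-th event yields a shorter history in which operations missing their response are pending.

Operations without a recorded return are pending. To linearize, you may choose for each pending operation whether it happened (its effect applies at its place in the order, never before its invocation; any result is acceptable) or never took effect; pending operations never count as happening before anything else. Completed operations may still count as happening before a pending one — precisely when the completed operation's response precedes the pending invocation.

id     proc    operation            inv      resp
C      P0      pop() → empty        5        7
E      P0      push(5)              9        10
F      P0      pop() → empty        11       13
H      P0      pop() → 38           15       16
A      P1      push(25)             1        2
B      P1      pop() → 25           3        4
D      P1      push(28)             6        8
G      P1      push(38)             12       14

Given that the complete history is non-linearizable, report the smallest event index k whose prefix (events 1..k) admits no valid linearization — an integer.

events 1..12 are linearizable, e.g. via A, B, C, D, E:
after step 1 (A push(25)): stack <25>
after step 2 (B pop() → 25): stack <>
after step 3 (C pop() → empty): stack <>
after step 4 (D push(28)): stack <28>
after step 5 (E push(5)): stack <28,5>
adding event 13 (F responds at 13) leaves no legal real-time order
completion choices over the 1 pending operation (G) were checked; none helps
for example A, B, C, D, E, F (pending dropped) fails at step 6: F pop() → empty is not legal there
for example A, B, D, C, E, F (pending dropped) fails at step 4: C pop() → empty is not legal there

13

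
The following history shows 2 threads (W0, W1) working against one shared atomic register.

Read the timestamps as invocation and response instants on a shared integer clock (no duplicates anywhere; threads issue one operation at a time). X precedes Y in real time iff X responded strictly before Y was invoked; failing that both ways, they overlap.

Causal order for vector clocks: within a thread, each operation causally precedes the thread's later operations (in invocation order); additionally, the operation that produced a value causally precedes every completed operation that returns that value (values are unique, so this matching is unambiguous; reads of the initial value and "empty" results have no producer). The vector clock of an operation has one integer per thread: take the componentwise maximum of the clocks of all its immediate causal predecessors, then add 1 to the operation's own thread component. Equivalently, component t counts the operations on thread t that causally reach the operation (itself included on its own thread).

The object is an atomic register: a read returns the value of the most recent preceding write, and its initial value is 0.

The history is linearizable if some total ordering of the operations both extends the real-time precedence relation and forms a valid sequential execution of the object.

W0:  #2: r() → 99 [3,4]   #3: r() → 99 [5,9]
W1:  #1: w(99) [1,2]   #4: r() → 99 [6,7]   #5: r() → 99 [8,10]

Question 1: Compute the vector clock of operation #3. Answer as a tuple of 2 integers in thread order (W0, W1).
#1 (invocation 1): nothing precedes it; W1's component alone gives (0, 1)
merge at #4 (invoked 6): VC(#1)=(0, 1), own-thread bump on W1 → (0, 2)
merge at #2 (invoked 3): VC(#1)=(0, 1), own-thread bump on W0 → (1, 1)
merge at #5 (invoked 8): VC(#1)=(0, 1), VC(#4)=(0, 2), own-thread bump on W1 → (0, 3)
merge at #3 (invoked 5): VC(#1)=(0, 1), VC(#2)=(1, 1), own-thread bump on W0 → (2, 1)
target: VC(#3) = (2, 1)

(2, 1)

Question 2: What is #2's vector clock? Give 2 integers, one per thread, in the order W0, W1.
root op #1, invoked 1: fresh clock plus W1's own tick → (0, 1)
invoked at 6, #4 merges VC(#1)=(0, 1) and bumps W1's slot → (0, 2)
invoked at 3, #2 merges VC(#1)=(0, 1) and bumps W0's slot → (1, 1)
invoked at 8, #5 merges VC(#1)=(0, 1), VC(#4)=(0, 2) and bumps W1's slot → (0, 3)
invoked at 5, #3 merges VC(#1)=(0, 1), VC(#2)=(1, 1) and bumps W0's slot → (2, 1)
target: VC(#2) = (1, 1)

(1, 1)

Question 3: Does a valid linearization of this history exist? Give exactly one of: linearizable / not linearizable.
one valid linearization: #1, #2, #3, #4, #5
step 1: #1 w(99) — value 99
step 2: #2 r() → 99 — value 99
step 3: #3 r() → 99 — value 99
step 4: #4 r() → 99 — value 99
step 5: #5 r() → 99 — value 99

linearizable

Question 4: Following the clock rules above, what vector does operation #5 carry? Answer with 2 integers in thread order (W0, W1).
#1, invoked 1, has no incoming edges; only W1's bump applies → (0, 1)
#4 (invocation 6): componentwise max over VC(#1)=(0, 1), +1 at W1, giving (0, 2)
#2 (invocation 3): componentwise max over VC(#1)=(0, 1), +1 at W0, giving (1, 1)
#5 (invocation 8): componentwise max over VC(#1)=(0, 1), VC(#4)=(0, 2), +1 at W1, giving (0, 3)
#3 (invocation 5): componentwise max over VC(#1)=(0, 1), VC(#2)=(1, 1), +1 at W0, giving (2, 1)
target: VC(#5) = (0, 3)

(0, 3)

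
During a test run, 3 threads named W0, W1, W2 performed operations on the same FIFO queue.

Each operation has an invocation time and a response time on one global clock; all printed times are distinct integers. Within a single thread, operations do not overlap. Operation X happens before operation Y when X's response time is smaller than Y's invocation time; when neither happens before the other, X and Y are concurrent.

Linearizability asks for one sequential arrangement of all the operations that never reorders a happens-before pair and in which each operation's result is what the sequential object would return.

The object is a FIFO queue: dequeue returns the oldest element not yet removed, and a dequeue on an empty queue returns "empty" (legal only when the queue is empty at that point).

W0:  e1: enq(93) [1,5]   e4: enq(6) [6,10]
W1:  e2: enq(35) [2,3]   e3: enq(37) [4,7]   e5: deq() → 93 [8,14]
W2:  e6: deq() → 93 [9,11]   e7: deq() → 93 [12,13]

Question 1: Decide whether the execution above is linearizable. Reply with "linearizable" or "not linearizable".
not linearizable

through event 12 a valid linearization exists; event 13 (e7 responding at time 13) ends that
6 completed operations, 8 real-time-consistent orders — every FIFO queue replay fails
no completion choice of the 1 pending operation (e5) rescues it — every subset was tried
sample order e1, e2, e3, e4, e6, e7 (pending dropped) stalls at step 6 — e7 deq() → 93 has no legal effect
sample order e1, e2, e3, e6, e4, e7 (pending dropped) stalls at step 6 — e7 deq() → 93 has no legal effect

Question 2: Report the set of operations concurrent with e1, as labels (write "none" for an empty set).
Answer: e2, e3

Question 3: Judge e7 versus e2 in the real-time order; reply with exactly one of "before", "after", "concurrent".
Answer: after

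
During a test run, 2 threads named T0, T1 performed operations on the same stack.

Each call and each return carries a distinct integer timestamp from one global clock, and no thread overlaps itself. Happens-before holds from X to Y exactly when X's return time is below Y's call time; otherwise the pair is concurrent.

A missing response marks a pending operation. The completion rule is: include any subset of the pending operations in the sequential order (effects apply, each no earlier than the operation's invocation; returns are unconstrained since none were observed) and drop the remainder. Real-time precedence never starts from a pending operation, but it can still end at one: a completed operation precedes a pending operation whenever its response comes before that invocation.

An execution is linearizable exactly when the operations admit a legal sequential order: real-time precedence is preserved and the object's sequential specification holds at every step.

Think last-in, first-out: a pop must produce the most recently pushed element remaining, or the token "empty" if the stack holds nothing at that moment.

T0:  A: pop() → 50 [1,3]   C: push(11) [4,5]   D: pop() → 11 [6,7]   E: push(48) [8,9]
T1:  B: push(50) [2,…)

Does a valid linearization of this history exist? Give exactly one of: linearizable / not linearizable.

one valid linearization: B, A, C, D, E
step 1: B push(50) (pending, included) — stack <50>
step 2: A pop() → 50 — stack <>
step 3: C push(11) — stack <11>
step 4: D pop() → 11 — stack <>
step 5: E push(48) — stack <48>

linearizable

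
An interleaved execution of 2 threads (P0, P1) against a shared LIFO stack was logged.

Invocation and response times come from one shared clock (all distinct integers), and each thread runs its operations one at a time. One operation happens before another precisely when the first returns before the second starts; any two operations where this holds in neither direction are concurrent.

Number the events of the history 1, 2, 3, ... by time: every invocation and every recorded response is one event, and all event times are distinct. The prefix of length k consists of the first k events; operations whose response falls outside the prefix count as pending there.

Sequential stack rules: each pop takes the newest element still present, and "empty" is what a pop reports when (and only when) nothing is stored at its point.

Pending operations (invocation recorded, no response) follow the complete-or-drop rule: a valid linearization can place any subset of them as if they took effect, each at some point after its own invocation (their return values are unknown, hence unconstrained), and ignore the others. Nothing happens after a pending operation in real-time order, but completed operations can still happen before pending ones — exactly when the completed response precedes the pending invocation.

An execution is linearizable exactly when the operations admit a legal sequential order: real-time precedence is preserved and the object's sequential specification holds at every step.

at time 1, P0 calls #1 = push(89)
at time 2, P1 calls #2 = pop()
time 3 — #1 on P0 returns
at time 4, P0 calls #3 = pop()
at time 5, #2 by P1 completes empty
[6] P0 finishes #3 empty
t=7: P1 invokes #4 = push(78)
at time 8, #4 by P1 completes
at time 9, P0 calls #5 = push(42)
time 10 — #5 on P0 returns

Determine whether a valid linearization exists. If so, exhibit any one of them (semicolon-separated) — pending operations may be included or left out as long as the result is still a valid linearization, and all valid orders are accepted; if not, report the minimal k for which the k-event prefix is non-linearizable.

not linearizable — minimal violating prefix: 6 events

cut after 5 events: linearizable; cut after 6 events (#3 responds, time 6): not linearizable
the 3 completed operations admit 3 real-time orders; each fails the LIFO stack replay
one such order, #1, #2, #3, breaks at step 2 where #2 pop() → empty is illegal
one such order, #1, #3, #2, breaks at step 2 where #3 pop() → empty is illegal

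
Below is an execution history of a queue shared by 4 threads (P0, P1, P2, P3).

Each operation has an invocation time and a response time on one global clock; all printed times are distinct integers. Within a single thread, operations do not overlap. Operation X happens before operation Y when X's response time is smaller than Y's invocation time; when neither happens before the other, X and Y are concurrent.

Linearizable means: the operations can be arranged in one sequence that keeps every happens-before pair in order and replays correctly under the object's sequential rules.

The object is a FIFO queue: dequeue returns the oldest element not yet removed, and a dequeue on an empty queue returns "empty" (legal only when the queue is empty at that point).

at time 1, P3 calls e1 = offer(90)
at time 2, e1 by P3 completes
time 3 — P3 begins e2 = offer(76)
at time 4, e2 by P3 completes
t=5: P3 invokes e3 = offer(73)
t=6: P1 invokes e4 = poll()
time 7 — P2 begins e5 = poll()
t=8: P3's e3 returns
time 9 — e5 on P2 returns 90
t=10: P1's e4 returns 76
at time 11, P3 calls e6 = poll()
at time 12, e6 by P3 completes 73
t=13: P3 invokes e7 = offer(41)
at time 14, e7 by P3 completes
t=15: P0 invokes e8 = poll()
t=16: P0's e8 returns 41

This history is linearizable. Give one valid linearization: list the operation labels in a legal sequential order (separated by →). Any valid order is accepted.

step 1: e1 offer(90) — queue <90>
step 2: e2 offer(76) — queue <90,76>
step 3: e3 offer(73) — queue <90,76,73>
step 4: e5 poll() → 90 — queue <76,73>
step 5: e4 poll() → 76 — queue <73>
step 6: e6 poll() → 73 — queue <>
step 7: e7 offer(41) — queue <41>
step 8: e8 poll() → 41 — queue <>

e1 → e2 → e3 → e5 → e4 → e6 → e7 → e8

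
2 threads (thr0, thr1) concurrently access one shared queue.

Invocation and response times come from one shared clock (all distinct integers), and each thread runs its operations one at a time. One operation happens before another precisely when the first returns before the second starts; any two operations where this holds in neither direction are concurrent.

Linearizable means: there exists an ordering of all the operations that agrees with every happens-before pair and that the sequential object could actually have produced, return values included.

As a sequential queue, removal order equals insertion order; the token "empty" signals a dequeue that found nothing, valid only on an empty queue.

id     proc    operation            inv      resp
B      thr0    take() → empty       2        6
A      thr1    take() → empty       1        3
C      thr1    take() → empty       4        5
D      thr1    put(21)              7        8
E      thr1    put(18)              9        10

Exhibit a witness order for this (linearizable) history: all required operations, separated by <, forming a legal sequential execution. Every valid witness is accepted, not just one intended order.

A < B < C < D < E

step 1: A take() → empty — queue <>
step 2: B take() → empty — queue <>
step 3: C take() → empty — queue <>
step 4: D put(21) — queue <21>
step 5: E put(18) — queue <21,18>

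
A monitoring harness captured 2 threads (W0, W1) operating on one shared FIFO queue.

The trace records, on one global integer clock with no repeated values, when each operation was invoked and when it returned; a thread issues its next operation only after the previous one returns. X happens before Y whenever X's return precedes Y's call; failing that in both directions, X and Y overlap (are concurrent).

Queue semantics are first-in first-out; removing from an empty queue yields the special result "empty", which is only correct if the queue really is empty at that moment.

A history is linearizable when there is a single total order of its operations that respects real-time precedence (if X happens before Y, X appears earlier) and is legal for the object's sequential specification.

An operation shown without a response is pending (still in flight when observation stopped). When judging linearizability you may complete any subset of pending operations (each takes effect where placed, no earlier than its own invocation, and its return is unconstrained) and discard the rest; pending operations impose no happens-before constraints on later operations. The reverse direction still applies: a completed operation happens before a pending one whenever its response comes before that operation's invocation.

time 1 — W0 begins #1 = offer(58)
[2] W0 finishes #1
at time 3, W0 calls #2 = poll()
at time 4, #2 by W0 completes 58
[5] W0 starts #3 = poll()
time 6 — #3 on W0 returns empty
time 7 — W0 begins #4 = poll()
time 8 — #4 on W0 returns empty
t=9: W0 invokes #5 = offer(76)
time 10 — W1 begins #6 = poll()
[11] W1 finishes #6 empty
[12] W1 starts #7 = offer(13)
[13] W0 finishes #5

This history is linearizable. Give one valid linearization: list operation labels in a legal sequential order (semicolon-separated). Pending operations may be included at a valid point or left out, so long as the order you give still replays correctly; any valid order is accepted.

#1; #2; #3; #4; #6; #5

step 1: #1 offer(58) — queue <58>
step 2: #2 poll() → 58 — queue <>
step 3: #3 poll() → empty — queue <>
step 4: #4 poll() → empty — queue <>
step 5: #6 poll() → empty — queue <>
step 6: #5 offer(76) — queue <76>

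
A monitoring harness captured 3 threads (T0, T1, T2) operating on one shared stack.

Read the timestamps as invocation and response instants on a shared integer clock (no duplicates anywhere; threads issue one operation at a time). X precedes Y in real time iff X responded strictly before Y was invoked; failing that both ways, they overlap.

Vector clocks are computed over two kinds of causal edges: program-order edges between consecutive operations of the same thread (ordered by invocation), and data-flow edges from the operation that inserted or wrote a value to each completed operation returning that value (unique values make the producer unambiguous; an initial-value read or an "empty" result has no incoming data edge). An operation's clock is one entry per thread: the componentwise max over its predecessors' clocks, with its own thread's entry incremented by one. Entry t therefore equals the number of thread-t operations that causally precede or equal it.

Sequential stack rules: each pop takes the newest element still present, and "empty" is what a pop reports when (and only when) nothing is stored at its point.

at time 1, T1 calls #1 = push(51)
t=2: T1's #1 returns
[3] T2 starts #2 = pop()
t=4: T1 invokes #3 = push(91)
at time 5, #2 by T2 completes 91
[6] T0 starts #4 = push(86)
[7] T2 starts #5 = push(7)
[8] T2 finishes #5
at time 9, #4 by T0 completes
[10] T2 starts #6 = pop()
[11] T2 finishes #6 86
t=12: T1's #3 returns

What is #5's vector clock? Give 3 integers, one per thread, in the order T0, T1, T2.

root op #1, invoked 1: fresh clock plus T1's own tick → (0, 1, 0)
root op #4, invoked 6: fresh clock plus T0's own tick → (1, 0, 0)
VC(#3, invoked at 4): max of VC(#1)=(0, 1, 0), then +1 on thread T1 → (0, 2, 0)
VC(#2, invoked at 3): max of VC(#3)=(0, 2, 0), then +1 on thread T2 → (0, 2, 1)
VC(#5, invoked at 7): max of VC(#2)=(0, 2, 1), then +1 on thread T2 → (0, 2, 2)
VC(#6, invoked at 10): max of VC(#4)=(1, 0, 0), VC(#5)=(0, 2, 2), then +1 on thread T2 → (1, 2, 3)
target: VC(#5) = (0, 2, 2)

(0, 2, 2)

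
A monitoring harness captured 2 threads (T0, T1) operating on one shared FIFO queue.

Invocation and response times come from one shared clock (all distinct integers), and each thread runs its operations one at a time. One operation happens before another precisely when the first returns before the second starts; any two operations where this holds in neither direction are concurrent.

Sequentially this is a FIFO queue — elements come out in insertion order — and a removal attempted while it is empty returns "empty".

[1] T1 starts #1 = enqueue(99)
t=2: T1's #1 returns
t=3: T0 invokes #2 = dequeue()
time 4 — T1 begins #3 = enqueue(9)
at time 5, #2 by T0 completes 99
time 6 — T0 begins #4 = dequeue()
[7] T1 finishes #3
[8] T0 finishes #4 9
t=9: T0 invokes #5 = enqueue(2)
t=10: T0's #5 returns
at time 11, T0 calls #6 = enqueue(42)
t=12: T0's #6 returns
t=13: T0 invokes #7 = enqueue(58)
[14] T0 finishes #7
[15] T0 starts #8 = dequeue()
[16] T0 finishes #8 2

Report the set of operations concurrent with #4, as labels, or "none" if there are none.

overlap test against #4 [6,8]: concurrent iff the interval meets 6..8
#1 [1,2]: before
#2 [3,5]: before
#3 [4,7]: concurrent
#5 [9,10]: after
#6 [11,12]: after
#7 [13,14]: after
#8 [15,16]: after

#3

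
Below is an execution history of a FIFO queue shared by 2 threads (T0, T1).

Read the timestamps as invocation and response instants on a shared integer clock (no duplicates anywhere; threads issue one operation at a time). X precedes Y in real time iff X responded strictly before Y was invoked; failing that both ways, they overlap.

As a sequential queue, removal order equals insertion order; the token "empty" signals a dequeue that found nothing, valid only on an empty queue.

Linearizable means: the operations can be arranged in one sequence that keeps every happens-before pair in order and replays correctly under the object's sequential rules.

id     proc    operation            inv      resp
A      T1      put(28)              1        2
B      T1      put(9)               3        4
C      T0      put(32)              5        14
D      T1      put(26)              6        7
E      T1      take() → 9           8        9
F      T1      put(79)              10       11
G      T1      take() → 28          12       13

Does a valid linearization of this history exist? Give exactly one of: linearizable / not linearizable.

through event 8 a valid linearization exists; event 9 (E responding at time 9) ends that
exactly one order of the 4 completed ops respects real time; the FIFO queue replay fails
include/drop combinations of the 1 pending operation (C) were all tried; none helps
one such order, A, B, D, E (pending dropped), breaks at step 4 where E take() → 9 is illegal

not linearizable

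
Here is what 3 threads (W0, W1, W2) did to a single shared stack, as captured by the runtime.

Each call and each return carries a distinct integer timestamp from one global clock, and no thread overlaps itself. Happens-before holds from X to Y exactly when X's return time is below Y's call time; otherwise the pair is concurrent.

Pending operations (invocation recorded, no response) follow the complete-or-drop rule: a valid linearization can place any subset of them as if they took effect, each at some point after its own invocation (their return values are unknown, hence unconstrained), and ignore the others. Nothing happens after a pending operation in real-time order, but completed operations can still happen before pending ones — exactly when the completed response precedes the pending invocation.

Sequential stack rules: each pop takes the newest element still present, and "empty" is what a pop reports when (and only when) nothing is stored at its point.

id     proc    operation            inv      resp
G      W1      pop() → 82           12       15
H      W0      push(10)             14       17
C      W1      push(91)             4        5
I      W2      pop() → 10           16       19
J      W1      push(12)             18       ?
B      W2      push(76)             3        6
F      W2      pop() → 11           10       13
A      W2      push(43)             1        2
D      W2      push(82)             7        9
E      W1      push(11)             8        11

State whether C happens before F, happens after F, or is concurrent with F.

C spans [4,5], F spans [10,13]
resp(C)=5 < inv(F)=10

before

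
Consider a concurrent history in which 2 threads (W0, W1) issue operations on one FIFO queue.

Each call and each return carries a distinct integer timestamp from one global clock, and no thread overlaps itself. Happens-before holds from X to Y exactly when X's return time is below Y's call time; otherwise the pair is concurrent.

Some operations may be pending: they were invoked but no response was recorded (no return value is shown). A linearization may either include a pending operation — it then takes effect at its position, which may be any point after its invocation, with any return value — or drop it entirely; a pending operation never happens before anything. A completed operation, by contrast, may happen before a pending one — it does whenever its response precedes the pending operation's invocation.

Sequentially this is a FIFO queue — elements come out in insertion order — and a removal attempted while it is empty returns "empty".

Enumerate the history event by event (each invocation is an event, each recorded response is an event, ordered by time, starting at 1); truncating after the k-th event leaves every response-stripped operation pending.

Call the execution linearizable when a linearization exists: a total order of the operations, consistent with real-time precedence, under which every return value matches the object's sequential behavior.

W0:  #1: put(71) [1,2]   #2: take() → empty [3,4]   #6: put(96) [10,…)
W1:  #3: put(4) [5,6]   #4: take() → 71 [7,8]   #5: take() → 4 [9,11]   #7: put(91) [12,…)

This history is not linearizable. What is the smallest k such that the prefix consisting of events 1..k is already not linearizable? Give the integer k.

4

events 1..3 are linearizable, e.g. via #1:
step 1: #1 put(71) — queue <71>
adding event 4 (#2 responds at 4) leaves no legal real-time order
e.g. #1, #2: illegal at step 2, since #2 take() → empty cannot apply there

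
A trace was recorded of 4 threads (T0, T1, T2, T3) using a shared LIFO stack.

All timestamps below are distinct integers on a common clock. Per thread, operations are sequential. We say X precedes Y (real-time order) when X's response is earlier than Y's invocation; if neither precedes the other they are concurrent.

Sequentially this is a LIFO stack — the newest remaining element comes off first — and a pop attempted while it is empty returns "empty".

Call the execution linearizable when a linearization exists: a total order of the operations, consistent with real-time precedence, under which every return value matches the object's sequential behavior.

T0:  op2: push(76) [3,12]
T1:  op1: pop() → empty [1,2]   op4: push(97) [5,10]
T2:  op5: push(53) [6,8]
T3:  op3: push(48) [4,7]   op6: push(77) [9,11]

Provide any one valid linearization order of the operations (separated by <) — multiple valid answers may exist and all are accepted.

1. op1 pop() → empty, leaving stack <>
2. op2 push(76), leaving stack <76>
3. op3 push(48), leaving stack <76,48>
4. op4 push(97), leaving stack <76,48,97>
5. op5 push(53), leaving stack <76,48,97,53>
6. op6 push(77), leaving stack <76,48,97,53,77>

op1 < op2 < op3 < op4 < op5 < op6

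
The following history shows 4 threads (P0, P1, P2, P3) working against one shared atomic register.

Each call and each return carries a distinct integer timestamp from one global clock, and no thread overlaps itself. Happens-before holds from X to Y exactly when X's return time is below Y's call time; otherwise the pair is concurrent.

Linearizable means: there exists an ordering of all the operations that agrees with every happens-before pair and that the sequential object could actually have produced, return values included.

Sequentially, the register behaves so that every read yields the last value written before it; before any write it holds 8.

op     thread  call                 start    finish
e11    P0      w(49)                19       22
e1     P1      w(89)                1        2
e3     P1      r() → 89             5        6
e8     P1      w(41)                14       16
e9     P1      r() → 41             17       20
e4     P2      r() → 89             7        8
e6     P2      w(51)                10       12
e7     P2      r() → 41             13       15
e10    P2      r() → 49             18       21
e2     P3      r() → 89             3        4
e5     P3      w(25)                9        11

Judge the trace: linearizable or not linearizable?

a witness: e1, e2, e3, e4, e5, e6, e8, e7, e9, e11, e10
after step 1 (e1 w(89)): value 89
after step 2 (e2 r() → 89): value 89
after step 3 (e3 r() → 89): value 89
after step 4 (e4 r() → 89): value 89
after step 5 (e5 w(25)): value 25
after step 6 (e6 w(51)): value 51
after step 7 (e8 w(41)): value 41
after step 8 (e7 r() → 41): value 41
after step 9 (e9 r() → 41): value 41
after step 10 (e11 w(49)): value 49
after step 11 (e10 r() → 49): value 49

linearizable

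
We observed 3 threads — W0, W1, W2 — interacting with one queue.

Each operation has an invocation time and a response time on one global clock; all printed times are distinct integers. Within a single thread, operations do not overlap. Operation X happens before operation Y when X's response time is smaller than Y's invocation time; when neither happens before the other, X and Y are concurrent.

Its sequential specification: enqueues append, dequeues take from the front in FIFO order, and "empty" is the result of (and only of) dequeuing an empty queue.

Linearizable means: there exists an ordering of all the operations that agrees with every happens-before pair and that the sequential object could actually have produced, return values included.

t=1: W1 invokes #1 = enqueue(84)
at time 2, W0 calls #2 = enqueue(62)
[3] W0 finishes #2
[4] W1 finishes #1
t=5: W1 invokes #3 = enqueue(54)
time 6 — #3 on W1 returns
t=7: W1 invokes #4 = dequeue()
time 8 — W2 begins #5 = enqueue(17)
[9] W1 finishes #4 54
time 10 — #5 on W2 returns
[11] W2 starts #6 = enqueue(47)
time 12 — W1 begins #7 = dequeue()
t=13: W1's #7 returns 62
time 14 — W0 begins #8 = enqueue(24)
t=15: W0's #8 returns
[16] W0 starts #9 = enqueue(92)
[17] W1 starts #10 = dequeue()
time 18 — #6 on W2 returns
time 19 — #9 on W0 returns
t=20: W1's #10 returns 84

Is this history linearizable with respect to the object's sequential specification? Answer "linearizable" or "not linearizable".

the violation lands at event 9, #4's response at time 9: events 1..8 linearize, events 1..9 do not
no legal order exists: 2 real-time-consistent candidates over 4 completed queue operations, all rejected
no escape via the 1 pending operation (#5): every completion choice fails
sample order #1, #2, #3, #4 (pending dropped) stalls at step 4 — #4 dequeue() → 54 has no legal effect
sample order #2, #1, #3, #4 (pending dropped) stalls at step 4 — #4 dequeue() → 54 has no legal effect

not linearizable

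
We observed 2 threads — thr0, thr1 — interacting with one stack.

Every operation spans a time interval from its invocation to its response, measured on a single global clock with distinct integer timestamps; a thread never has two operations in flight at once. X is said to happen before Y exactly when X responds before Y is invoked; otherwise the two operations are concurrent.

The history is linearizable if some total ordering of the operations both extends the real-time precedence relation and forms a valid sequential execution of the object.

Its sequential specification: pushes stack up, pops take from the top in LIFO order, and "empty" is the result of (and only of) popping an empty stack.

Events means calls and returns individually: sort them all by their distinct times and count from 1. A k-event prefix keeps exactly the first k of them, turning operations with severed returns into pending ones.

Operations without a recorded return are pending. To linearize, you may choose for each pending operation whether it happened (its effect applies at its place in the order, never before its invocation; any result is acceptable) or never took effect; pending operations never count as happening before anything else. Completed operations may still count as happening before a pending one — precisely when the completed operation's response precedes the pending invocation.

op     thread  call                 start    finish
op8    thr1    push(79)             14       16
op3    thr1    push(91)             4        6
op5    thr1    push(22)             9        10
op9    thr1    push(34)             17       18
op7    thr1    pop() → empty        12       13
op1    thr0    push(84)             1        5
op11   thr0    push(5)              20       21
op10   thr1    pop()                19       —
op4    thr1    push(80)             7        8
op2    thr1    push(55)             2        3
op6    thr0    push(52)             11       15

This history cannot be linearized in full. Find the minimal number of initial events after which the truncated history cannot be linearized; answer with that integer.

events 1..12 are still linearizable — one witness is op1, op2, op3, op4, op5:
step 1: op1 push(84) — stack <84>
step 2: op2 push(55) — stack <84,55>
step 3: op3 push(91) — stack <84,55,91>
step 4: op4 push(80) — stack <84,55,91,80>
step 5: op5 push(22) — stack <84,55,91,80,22>
adding event 13 (op7 responds at 13) leaves no legal real-time order
no completion choice of the 1 pending operation (op6) rescues it — every subset was tried
take op1, op2, op3, op4, op5, op7 (pending dropped): step 6 already fails, because op7 pop() → empty cannot occur there
take op2, op1, op3, op4, op5, op7 (pending dropped): step 6 already fails, because op7 pop() → empty cannot occur there

13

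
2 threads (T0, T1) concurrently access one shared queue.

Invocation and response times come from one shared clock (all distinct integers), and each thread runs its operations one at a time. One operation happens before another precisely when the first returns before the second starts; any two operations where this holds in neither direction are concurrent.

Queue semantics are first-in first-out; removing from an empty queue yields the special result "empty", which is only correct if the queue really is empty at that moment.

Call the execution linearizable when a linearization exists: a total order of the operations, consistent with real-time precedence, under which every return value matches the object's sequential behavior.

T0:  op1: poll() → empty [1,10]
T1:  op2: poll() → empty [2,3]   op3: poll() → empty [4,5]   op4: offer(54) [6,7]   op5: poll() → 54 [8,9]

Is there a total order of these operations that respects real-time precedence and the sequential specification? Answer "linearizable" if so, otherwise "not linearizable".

a witness: op1, op2, op3, op4, op5
1. op1 poll() → empty, leaving queue <>
2. op2 poll() → empty, leaving queue <>
3. op3 poll() → empty, leaving queue <>
4. op4 offer(54), leaving queue <54>
5. op5 poll() → 54, leaving queue <>

linearizable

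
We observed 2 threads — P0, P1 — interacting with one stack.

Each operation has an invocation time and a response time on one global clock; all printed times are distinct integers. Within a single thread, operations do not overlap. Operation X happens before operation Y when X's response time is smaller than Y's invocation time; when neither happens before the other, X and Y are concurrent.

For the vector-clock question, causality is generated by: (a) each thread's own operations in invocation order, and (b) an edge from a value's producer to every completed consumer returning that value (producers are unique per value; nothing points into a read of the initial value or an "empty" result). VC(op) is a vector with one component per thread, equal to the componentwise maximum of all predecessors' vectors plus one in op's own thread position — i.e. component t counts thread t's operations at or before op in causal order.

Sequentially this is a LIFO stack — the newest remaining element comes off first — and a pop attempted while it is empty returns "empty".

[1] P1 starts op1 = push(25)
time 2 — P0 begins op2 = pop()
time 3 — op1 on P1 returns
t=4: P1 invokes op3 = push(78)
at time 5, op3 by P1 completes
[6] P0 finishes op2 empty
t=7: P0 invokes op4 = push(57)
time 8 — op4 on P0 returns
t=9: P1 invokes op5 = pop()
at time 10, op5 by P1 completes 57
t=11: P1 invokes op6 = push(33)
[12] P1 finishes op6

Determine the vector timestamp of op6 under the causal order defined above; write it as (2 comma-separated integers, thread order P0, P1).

(2, 4)

root op op1, invoked 1: fresh clock plus P1's own tick → (0, 1)
root op op2, invoked 2: fresh clock plus P0's own tick → (1, 0)
op3, invoked 4, takes VC(op1)=(0, 1) under max, adds 1 for P1 → (0, 2)
op4, invoked 7, takes VC(op2)=(1, 0) under max, adds 1 for P0 → (2, 0)
op5, invoked 9, takes VC(op3)=(0, 2), VC(op4)=(2, 0) under max, adds 1 for P1 → (2, 3)
op6, invoked 11, takes VC(op5)=(2, 3) under max, adds 1 for P1 → (2, 4)
target: VC(op6) = (2, 4)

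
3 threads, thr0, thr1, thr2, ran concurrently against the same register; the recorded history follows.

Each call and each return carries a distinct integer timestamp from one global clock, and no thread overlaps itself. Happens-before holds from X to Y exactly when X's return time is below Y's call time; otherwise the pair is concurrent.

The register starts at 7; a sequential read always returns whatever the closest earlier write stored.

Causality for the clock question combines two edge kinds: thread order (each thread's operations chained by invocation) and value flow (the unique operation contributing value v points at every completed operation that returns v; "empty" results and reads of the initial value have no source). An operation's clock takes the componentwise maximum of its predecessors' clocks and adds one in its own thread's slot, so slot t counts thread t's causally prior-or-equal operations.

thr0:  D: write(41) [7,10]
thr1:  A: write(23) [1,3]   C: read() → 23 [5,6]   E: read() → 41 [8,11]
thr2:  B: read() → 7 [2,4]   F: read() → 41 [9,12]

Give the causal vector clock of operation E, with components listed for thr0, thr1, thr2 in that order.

(1, 3, 0)

B, invoked 2, has no incoming edges; only thr2's bump applies → (0, 0, 1)
A, invoked 1, has no incoming edges; only thr1's bump applies → (0, 1, 0)
D, invoked 7, has no incoming edges; only thr0's bump applies → (1, 0, 0)
merge at C (invoked 5): VC(A)=(0, 1, 0), own-thread bump on thr1 → (0, 2, 0)
merge at F (invoked 9): VC(B)=(0, 0, 1), VC(D)=(1, 0, 0), own-thread bump on thr2 → (1, 0, 2)
merge at E (invoked 8): VC(C)=(0, 2, 0), VC(D)=(1, 0, 0), own-thread bump on thr1 → (1, 3, 0)
target: VC(E) = (1, 3, 0)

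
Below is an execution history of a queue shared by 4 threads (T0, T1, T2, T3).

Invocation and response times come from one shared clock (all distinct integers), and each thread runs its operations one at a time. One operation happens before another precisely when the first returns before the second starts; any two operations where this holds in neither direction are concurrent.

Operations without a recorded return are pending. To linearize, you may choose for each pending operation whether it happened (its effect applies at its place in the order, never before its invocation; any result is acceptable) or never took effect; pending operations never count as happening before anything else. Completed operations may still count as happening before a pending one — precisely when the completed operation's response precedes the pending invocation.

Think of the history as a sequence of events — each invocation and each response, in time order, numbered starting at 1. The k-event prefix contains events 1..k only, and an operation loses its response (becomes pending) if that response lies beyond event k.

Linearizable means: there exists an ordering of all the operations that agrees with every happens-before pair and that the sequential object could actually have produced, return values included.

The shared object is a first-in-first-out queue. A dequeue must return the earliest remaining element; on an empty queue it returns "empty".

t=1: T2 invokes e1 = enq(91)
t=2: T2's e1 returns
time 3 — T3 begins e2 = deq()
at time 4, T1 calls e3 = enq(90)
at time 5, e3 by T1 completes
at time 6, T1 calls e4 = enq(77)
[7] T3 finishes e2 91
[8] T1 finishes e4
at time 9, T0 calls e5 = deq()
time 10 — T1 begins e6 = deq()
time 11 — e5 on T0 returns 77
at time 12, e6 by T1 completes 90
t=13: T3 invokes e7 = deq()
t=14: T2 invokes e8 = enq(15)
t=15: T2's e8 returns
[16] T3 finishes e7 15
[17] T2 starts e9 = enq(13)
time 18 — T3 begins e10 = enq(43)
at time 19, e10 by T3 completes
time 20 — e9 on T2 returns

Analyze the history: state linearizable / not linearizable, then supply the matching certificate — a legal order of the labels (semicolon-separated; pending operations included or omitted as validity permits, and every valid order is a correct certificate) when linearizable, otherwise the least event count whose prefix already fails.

after step 1 (e1 enq(91)): queue <91>
after step 2 (e2 deq() → 91): queue <>
after step 3 (e3 enq(90)): queue <90>
after step 4 (e4 enq(77)): queue <90,77>
after step 5 (e6 deq() → 90): queue <77>
after step 6 (e5 deq() → 77): queue <>
after step 7 (e8 enq(15)): queue <15>
after step 8 (e7 deq() → 15): queue <>
after step 9 (e9 enq(13)): queue <13>
after step 10 (e10 enq(43)): queue <13,43>

linearizable — witness: e1; e2; e3; e4; e6; e5; e8; e7; e9; e10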